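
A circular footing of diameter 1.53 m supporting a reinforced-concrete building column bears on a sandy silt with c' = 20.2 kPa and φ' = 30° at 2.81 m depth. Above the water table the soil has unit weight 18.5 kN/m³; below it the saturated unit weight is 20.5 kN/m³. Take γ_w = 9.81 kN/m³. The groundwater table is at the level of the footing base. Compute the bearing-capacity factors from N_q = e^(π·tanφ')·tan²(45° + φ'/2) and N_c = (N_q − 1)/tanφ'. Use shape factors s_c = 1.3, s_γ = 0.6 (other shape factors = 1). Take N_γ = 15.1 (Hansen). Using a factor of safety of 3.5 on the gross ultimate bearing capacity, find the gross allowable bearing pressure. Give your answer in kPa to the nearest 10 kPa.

N_q = e^(π·tan30°)·tan²(60°) = 18.4; N_c = (N_q − 1)/tanφ' = 30.14.
q = γ·D_f = 18.5 × 2.81 = 51.985 kPa.
For the ½γBN_γ term take γ' = 20.5 − 9.81 = 10.69 kN/m³ (soil below base is submerged).
c·N_c·s_c = 20.2 × 30.14 × 1.3 = 791.47 kPa
q·N_q = 51.985 × 18.401 = 956.58 kPa
0.5·γ·B·N_γ·s_γ = 0.5 × 10.69 × 1.53 × 15.1 × 0.6 = 74.091 kPa
q_ult = 791.47 + 956.58 + 74.091 = 1822.1 kPa.
q_all = 1822.1 / 3.5 = 520.61 kPa.

q_all ≈ 520 kPa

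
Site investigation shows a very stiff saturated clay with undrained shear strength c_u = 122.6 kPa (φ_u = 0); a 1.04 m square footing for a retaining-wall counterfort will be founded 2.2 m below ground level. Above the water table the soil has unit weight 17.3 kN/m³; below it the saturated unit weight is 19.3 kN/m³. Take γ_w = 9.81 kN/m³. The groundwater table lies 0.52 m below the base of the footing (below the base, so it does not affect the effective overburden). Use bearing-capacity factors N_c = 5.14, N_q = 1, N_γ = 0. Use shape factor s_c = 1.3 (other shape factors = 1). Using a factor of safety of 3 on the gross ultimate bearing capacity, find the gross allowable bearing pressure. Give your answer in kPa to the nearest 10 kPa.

Effective surcharge at the founding depth q = γ·D_f = 17.3 × 2.2 = 38.06 kPa.
q_ult = c·N_c·s_c + q·N_q
     = 122.6 × 5.14 × 1.3 + 38.06 × 1
     = 819.21 + 38.06 = 857.27 kPa.
q_all = 857.27 / 3 = 285.76 kPa.

q_all ≈ 290 kPa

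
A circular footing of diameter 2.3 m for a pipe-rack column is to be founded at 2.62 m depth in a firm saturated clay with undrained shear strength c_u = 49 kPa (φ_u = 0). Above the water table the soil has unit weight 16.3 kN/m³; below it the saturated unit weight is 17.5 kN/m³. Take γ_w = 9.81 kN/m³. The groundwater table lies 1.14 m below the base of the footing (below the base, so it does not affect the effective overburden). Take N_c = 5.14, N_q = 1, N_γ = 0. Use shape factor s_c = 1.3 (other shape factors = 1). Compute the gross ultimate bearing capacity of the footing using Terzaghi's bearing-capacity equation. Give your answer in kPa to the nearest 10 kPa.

q_ult ≈ 370 kPa

Effective surcharge at the founding depth q = γ·D_f = 16.3 × 2.62 = 42.706 kPa.
q_ult = c·N_c·s_c + q·N_q
     = 49 × 5.14 × 1.3 + 42.706 × 1
     = 327.42 + 42.706 = 370.12 kPa.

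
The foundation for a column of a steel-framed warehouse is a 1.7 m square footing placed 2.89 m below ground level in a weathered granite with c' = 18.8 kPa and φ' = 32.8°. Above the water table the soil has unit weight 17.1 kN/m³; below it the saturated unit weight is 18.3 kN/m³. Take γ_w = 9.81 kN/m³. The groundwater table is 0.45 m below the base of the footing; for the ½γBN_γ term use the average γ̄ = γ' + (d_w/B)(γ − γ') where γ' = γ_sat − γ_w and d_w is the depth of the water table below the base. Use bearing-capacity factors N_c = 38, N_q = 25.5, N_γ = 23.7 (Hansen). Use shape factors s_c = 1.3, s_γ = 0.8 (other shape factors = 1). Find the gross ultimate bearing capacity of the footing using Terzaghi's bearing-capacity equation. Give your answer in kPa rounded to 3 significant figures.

q_ult ≈ 2360 kPa

q = γ·D_f = 17.1 × 2.89 = 49.419 kPa.
γ' = 8.49 kN/m³; averaging over the depth B below the base, γ̄ = γ' + (d_w/B)(γ − γ') = 10.769 kN/m³.
c·N_c·s_c = 18.8 × 38 × 1.3 = 928.72 kPa
q·N_q = 49.419 × 25.5 = 1260.2 kPa
0.5·γ·B·N_γ·s_γ = 0.5 × 10.769 × 1.7 × 23.7 × 0.8 = 173.56 kPa
q_ult = 928.72 + 1260.2 + 173.56 = 2362.5 kPa.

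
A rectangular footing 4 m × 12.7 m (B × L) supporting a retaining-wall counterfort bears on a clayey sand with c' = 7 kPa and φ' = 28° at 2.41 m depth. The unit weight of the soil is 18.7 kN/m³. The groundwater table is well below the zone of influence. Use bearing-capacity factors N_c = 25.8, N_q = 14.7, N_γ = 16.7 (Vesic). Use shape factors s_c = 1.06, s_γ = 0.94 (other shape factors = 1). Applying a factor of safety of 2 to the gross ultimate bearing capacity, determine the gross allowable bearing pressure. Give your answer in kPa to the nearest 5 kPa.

q_all ≈ 720 kPa

Effective surcharge at the founding depth q = γ·D_f = 18.7 × 2.41 = 45.067 kPa.
q_ult = c·N_c·s_c + q·N_q + 0.5·γ·B·N_γ·s_γ
     = 7 × 25.8 × 1.06 + 45.067 × 14.7 + 0.5 × 18.7 × 4 × 16.7 × 0.94
     = 191.44 + 662.48 + 587.11 = 1441 kPa.
q_all = q_ult / FS = 1441 / 2 = 720.51 kPa.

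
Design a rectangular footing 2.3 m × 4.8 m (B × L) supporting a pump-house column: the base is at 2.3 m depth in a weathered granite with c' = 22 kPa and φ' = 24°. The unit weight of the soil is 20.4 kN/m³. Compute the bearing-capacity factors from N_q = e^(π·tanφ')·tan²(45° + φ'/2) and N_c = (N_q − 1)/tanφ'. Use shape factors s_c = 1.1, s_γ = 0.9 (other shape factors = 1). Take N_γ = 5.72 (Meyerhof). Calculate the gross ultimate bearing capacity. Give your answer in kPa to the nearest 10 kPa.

tan24° = 0.4452, so N_q = e^(π×0.4452)·tan²(57°) = 4.05 × 2.371 = 9.6.
N_c = (9.6 − 1)/tan24° = 19.32.
Overburden at base level: q = 20.4 × 2.3 = 46.92 kPa.
Cohesion term c·N_c·s_c = 22 × 19.324 × 1.1 = 467.63 kPa; surcharge term q·N_q = 46.92 × 9.6034 = 450.59 kPa; self-weight term 0.5·γ·B·N_γ·s_γ = 0.5 × 20.4 × 2.3 × 5.72 × 0.9 = 120.77 kPa.
q_ult = 467.63 + 450.59 + 120.77 = 1039 kPa.

q_ult ≈ 1040 kPa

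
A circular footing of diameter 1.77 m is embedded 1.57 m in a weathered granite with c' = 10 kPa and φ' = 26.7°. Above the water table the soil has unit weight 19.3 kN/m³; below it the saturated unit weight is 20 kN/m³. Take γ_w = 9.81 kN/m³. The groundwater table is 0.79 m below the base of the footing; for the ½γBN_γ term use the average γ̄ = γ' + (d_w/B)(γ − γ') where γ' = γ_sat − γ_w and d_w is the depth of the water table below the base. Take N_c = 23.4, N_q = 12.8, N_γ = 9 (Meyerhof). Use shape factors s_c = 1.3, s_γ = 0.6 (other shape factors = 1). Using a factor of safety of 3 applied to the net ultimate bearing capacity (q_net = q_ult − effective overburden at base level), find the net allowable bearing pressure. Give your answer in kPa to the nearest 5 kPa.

Effective surcharge at the founding depth q = γ·D_f = 19.3 × 1.57 = 30.301 kPa.
With d_w = 0.79 m < B, γ̄ = 10.19 + (0.79/1.77) × (19.3 − 10.19) = 14.256 kN/m³.
q_ult = c·N_c·s_c + q·N_q + 0.5·γ·B·N_γ·s_γ
     = 10 × 23.4 × 1.3 + 30.301 × 12.8 + 0.5 × 14.256 × 1.77 × 9 × 0.6
     = 304.2 + 387.85 + 68.13 = 760.18 kPa.
Net ultimate: q_net = 760.18 − 30.301 = 729.88 kPa.
q_all(net) = 729.88 / 3 = 243.29 kPa.

q_all(net) ≈ 245 kPa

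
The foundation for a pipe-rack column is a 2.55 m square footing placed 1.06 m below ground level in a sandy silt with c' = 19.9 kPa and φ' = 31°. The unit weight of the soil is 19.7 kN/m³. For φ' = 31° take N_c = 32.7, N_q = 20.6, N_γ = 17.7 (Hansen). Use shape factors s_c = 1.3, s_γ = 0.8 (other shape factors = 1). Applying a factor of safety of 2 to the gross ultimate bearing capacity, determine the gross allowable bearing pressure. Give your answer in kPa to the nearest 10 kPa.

q_all ≈ 820 kPa

q = γ·D_f = 19.7 × 1.06 = 20.882 kPa.
c·N_c·s_c = 19.9 × 32.7 × 1.3 = 845.95 kPa
q·N_q = 20.882 × 20.6 = 430.17 kPa
0.5·γ·B·N_γ·s_γ = 0.5 × 19.7 × 2.55 × 17.7 × 0.8 = 355.66 kPa
q_ult = 845.95 + 430.17 + 355.66 = 1631.8 kPa.
q_all = q_ult / FS = 1631.8 / 2 = 815.89 kPa.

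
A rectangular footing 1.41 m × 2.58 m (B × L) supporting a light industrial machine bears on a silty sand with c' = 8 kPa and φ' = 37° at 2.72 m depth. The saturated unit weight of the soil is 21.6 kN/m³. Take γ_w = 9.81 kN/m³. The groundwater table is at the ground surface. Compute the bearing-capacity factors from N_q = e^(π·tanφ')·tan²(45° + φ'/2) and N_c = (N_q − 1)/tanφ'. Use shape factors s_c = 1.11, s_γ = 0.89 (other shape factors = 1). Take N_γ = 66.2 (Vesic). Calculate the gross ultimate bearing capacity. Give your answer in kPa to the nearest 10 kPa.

tan37° = 0.7536, so N_q = e^(π×0.7536)·tan²(63.5°) = 10.669 × 4.023 = 42.92.
N_c = (42.92 − 1)/tan37° = 55.63.
With the water table at the surface the whole profile is submerged: γ' = 21.6 − 9.81 = 11.79 kN/m³, so q = γ'·D_f = 32.069 kPa; the same γ' applies in the ½γBN_γ term.
q_ult = c·N_c·s_c + q·N_q + 0.5·γ·B·N_γ·s_γ
     = 8 × 55.63 × 1.11 + 32.069 × 42.92 + 0.5 × 11.79 × 1.41 × 66.2 × 0.89
     = 493.99 + 1376.4 + 489.72 = 2360.1 kPa.

q_ult ≈ 2360 kPa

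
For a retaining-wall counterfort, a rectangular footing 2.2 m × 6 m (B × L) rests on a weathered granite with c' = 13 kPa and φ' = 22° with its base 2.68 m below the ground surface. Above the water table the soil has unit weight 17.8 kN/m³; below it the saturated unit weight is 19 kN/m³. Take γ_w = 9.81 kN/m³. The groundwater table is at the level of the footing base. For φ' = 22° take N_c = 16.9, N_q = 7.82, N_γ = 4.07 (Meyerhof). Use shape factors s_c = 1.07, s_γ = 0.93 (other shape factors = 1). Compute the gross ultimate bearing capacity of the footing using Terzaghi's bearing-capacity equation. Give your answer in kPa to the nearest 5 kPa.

Overburden at base level: q = 17.8 × 2.68 = 47.704 kPa.
Below the base the soil is submerged, so the ½γBN_γ term uses γ' = 19 − 9.81 = 9.19 kN/m³.
Cohesion term c·N_c·s_c = 13 × 16.9 × 1.07 = 235.08 kPa; surcharge term q·N_q = 47.704 × 7.82 = 373.05 kPa; self-weight term 0.5·γ·B·N_γ·s_γ = 0.5 × 9.19 × 2.2 × 4.07 × 0.93 = 38.264 kPa.
q_ult = 235.08 + 373.05 + 38.264 = 646.39 kPa.

q_ult ≈ 645 kPa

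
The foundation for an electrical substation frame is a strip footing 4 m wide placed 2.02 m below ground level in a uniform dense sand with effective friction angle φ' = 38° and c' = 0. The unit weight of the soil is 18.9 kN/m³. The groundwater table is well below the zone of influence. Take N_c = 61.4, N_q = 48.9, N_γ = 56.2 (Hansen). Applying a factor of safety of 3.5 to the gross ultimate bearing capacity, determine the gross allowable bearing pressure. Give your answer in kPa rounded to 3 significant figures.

q_all ≈ 1140 kPa

Effective surcharge at the founding depth q = γ·D_f = 18.9 × 2.02 = 38.178 kPa.
q_ult = q·N_q + 0.5·γ·B·N_γ
     = 38.178 × 48.9 + 0.5 × 18.9 × 4 × 56.2
     = 1866.9 + 2124.4 = 3991.3 kPa.
q_all = q_ult / FS = 3991.3 / 3.5 = 1140.4 kPa.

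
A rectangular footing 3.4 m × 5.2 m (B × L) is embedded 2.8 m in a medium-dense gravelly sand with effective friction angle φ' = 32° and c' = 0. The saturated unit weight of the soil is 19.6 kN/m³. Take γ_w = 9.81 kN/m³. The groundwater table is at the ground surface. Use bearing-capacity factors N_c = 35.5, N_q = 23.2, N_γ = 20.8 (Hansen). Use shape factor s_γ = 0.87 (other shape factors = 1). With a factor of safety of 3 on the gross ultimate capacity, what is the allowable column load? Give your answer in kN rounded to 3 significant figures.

P_all ≈ 5520 kN

With the water table at the surface the whole profile is submerged: γ' = 19.6 − 9.81 = 9.79 kN/m³, so q = γ'·D_f = 27.412 kPa; the same γ' applies in the ½γBN_γ term.
q_ult = q·N_q + 0.5·γ·B·N_γ·s_γ
     = 27.412 × 23.2 + 0.5 × 9.79 × 3.4 × 20.8 × 0.87
     = 635.96 + 301.17 = 937.13 kPa.
Gross allowable pressure q_all = 937.13 / 3 = 312.38 kPa.
Footing area = 17.68 m², so allowable column load = 312.38 × 17.68 = 5522.8 kN.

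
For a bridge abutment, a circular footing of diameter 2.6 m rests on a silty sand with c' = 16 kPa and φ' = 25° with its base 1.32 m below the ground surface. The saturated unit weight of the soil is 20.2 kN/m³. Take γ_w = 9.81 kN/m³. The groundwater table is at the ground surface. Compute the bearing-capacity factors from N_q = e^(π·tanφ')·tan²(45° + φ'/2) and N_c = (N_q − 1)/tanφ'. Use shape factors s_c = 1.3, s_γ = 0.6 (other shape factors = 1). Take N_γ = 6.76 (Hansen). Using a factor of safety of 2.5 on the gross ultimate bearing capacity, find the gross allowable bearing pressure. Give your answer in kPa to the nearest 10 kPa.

N_q = e^(π·tan25°)·tan²(57.5°) = 10.66; N_c = (N_q − 1)/tanφ' = 20.72.
Water table at ground surface, so effective unit weight γ' = 20.2 − 9.81 = 10.39 kN/m³ is used throughout; overburden q = 10.39 × 1.32 = 13.715 kPa; the same γ' applies in the ½γBN_γ term.
Cohesion term c·N_c·s_c = 16 × 20.721 × 1.3 = 430.99 kPa; surcharge term q·N_q = 13.715 × 10.662 = 146.23 kPa; self-weight term 0.5·γ·B·N_γ·s_γ = 0.5 × 10.39 × 2.6 × 6.76 × 0.6 = 54.784 kPa.
q_ult = 430.99 + 146.23 + 54.784 = 632 kPa.
q_all = 632 / 2.5 = 252.8 kPa.

q_all ≈ 250 kPa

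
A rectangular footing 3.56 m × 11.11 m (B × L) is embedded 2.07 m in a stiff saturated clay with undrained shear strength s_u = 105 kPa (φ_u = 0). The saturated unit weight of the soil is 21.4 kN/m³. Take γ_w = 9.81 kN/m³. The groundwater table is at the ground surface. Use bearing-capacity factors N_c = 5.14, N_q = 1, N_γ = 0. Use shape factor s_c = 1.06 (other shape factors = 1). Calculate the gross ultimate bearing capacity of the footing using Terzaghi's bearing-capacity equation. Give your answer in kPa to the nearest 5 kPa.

Water table at ground surface, so effective unit weight γ' = 21.4 − 9.81 = 11.59 kN/m³ is used throughout; overburden q = 11.59 × 2.07 = 23.991 kPa.
Cohesion term c·N_c·s_c = 105 × 5.14 × 1.06 = 572.08 kPa; surcharge term q·N_q = 23.991 × 1 = 23.991 kPa.
q_ult = 572.08 + 23.991 = 596.07 kPa.

q_ult ≈ 595 kPa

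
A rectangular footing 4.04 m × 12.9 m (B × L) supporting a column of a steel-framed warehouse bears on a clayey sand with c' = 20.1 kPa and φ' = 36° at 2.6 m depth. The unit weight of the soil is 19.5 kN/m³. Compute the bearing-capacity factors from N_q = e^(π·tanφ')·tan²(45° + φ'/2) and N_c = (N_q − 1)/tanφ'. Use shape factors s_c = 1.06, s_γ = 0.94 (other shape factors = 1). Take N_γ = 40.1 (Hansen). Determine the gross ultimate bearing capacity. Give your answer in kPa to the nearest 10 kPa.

q_ult ≈ 4480 kPa

tan36° = 0.7265, so N_q = e^(π×0.7265)·tan²(63°) = 9.801 × 3.852 = 37.75.
N_c = (37.75 − 1)/tan36° = 50.59.
Overburden at base level: q = 19.5 × 2.6 = 50.7 kPa.
Cohesion term c·N_c·s_c = 20.1 × 50.585 × 1.06 = 1077.8 kPa; surcharge term q·N_q = 50.7 × 37.752 = 1914.1 kPa; self-weight term 0.5·γ·B·N_γ·s_γ = 0.5 × 19.5 × 4.04 × 40.1 × 0.94 = 1484.8 kPa.
q_ult = 1077.8 + 1914.1 + 1484.8 = 4476.6 kPa.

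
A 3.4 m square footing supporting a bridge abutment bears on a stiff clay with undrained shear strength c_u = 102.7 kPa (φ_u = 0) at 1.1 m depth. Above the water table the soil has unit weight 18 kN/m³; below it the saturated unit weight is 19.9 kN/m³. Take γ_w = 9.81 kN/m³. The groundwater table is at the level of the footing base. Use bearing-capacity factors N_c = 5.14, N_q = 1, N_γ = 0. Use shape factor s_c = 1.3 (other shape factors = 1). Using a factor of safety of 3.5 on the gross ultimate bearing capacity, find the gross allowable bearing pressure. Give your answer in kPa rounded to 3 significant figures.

q_all ≈ 202 kPa

Overburden at base level: q = 18 × 1.1 = 19.8 kPa.
Cohesion term c·N_c·s_c = 102.7 × 5.14 × 1.3 = 686.24 kPa; surcharge term q·N_q = 19.8 × 1 = 19.8 kPa.
q_ult = 686.24 + 19.8 = 706.04 kPa.
q_all = 706.04 / 3.5 = 201.73 kPa.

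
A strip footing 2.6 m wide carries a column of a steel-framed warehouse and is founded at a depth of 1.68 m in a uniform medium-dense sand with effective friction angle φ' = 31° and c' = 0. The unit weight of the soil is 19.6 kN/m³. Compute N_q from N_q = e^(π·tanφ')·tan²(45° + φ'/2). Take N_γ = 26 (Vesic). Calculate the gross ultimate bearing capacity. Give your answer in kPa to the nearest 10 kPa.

q_ult ≈ 1340 kPa

tan31° = 0.6009, so N_q = e^(π×0.6009)·tan²(60.5°) = 6.604 × 3.124 = 20.63.
Overburden at base level: q = 19.6 × 1.68 = 32.928 kPa.
Surcharge term q·N_q = 32.928 × 20.631 = 679.33 kPa; self-weight term 0.5·γ·B·N_γ = 0.5 × 19.6 × 2.6 × 26 = 662.48 kPa.
q_ult = 679.33 + 662.48 = 1341.8 kPa.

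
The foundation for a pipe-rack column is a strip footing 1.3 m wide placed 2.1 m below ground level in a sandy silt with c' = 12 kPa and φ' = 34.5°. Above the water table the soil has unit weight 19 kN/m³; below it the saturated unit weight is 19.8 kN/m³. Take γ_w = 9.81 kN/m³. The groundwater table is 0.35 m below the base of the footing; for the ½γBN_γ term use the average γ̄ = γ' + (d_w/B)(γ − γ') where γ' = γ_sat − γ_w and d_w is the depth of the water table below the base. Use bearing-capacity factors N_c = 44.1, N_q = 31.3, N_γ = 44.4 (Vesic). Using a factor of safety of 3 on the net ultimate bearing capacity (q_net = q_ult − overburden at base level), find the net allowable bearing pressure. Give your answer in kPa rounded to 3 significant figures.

q_all(net) ≈ 699 kPa

q = γ·D_f = 19 × 2.1 = 39.9 kPa.
γ' = 9.99 kN/m³; averaging over the depth B below the base, γ̄ = γ' + (d_w/B)(γ − γ') = 12.416 kN/m³.
c·N_c = 12 × 44.1 = 529.2 kPa
q·N_q = 39.9 × 31.3 = 1248.9 kPa
0.5·γ·B·N_γ = 0.5 × 12.416 × 1.3 × 44.4 = 358.32 kPa
q_ult = 529.2 + 1248.9 + 358.32 = 2136.4 kPa.
q_net = 2136.4 − 39.9 = 2096.5 kPa.
q_all(net) = 2096.5 / 3 = 698.83 kPa.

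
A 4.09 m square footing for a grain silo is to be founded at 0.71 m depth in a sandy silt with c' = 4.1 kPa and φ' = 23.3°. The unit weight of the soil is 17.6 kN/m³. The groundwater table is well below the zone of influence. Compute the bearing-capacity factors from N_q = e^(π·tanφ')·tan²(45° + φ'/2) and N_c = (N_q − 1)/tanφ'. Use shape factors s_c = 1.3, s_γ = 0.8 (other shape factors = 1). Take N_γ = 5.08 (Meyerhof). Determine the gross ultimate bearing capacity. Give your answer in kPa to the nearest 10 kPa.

q_ult ≈ 360 kPa

tan23.3° = 0.4307, so N_q = e^(π×0.4307)·tan²(56.65°) = 3.869 × 2.309 = 8.93.
N_c = (8.93 − 1)/tan23.3° = 18.42.
q = γ·D_f = 17.6 × 0.71 = 12.496 kPa.
c·N_c·s_c = 4.1 × 18.419 × 1.3 = 98.174 kPa
q·N_q = 12.496 × 8.9325 = 111.62 kPa
0.5·γ·B·N_γ·s_γ = 0.5 × 17.6 × 4.09 × 5.08 × 0.8 = 146.27 kPa
q_ult = 98.174 + 111.62 + 146.27 = 356.07 kPa.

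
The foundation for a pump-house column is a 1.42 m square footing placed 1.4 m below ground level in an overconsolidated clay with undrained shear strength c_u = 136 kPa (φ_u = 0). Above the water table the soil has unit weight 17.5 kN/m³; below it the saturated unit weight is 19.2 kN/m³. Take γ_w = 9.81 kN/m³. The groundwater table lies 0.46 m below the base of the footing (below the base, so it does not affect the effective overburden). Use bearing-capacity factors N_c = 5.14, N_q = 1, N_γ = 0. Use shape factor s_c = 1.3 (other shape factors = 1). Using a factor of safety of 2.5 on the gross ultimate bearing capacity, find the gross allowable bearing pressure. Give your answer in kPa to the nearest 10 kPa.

q_all ≈ 370 kPa

Effective surcharge at the founding depth q = γ·D_f = 17.5 × 1.4 = 24.5 kPa.
q_ult = c·N_c·s_c + q·N_q
     = 136 × 5.14 × 1.3 + 24.5 × 1
     = 908.75 + 24.5 = 933.25 kPa.
q_all = 933.25 / 2.5 = 373.3 kPa.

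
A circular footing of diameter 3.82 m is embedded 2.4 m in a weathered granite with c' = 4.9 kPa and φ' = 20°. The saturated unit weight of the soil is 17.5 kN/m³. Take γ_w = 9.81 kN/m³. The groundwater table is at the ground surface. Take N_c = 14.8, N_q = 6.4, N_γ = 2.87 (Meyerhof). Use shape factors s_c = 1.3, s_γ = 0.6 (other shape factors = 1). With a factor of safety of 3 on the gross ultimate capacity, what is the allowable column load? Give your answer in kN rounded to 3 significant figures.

P_all ≈ 908 kN

γ' = 17.5 − 9.81 = 7.69 kN/m³ (submerged throughout). q = 7.69 × 2.4 = 18.456 kPa; the same γ' applies in the ½γBN_γ term.
c·N_c·s_c = 4.9 × 14.8 × 1.3 = 94.276 kPa
q·N_q = 18.456 × 6.4 = 118.12 kPa
0.5·γ·B·N_γ·s_γ = 0.5 × 7.69 × 3.82 × 2.87 × 0.6 = 25.293 kPa
q_ult = 94.276 + 118.12 + 25.293 = 237.69 kPa.
Gross allowable pressure q_all = 237.69 / 3 = 79.229 kPa.
Footing area = 11.4608 m², so allowable column load = 79.229 × 11.4608 = 908.03 kN.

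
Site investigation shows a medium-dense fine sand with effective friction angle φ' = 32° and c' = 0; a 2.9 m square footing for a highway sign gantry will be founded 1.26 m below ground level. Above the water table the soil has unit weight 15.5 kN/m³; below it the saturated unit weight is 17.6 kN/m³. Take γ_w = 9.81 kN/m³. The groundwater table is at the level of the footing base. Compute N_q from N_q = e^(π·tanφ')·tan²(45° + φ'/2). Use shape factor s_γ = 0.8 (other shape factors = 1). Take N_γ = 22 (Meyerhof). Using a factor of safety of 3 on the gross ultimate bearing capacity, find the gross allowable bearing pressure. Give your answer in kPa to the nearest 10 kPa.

q_all ≈ 220 kPa

N_q = e^(π·tan32°)·tan²(61°) = 23.18.
q = γ·D_f = 15.5 × 1.26 = 19.53 kPa.
For the ½γBN_γ term take γ' = 17.6 − 9.81 = 7.79 kN/m³ (soil below base is submerged).
q·N_q = 19.53 × 23.177 = 452.64 kPa
0.5·γ·B·N_γ·s_γ = 0.5 × 7.79 × 2.9 × 22 × 0.8 = 198.8 kPa
q_ult = 452.64 + 198.8 = 651.44 kPa.
q_all = 651.44 / 3 = 217.15 kPa.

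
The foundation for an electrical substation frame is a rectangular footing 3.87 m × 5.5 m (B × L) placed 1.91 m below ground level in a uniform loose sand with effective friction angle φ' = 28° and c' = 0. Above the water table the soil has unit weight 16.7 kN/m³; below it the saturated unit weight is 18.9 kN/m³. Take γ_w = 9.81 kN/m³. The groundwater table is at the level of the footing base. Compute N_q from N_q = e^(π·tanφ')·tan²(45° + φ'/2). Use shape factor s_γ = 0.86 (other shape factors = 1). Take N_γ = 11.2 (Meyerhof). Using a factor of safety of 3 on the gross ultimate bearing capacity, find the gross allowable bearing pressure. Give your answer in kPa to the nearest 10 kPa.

N_q = e^(π·tan28°)·tan²(59°) = 14.72.
Overburden at base level: q = 16.7 × 1.91 = 31.897 kPa.
Below the base the soil is submerged, so the ½γBN_γ term uses γ' = 18.9 − 9.81 = 9.09 kN/m³.
Surcharge term q·N_q = 31.897 × 14.72 = 469.52 kPa; self-weight term 0.5·γ·B·N_γ·s_γ = 0.5 × 9.09 × 3.87 × 11.2 × 0.86 = 169.42 kPa.
q_ult = 469.52 + 169.42 = 638.94 kPa.
q_all = 638.94 / 3 = 212.98 kPa.

q_all ≈ 210 kPa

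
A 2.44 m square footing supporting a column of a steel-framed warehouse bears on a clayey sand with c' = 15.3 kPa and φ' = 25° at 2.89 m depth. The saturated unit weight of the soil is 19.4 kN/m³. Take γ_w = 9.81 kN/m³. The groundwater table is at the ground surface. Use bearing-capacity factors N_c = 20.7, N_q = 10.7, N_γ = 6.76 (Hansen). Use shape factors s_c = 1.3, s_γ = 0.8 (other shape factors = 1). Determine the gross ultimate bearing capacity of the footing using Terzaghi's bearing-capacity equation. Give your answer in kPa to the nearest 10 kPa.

q_ult ≈ 770 kPa

Water table at ground surface, so effective unit weight γ' = 19.4 − 9.81 = 9.59 kN/m³ is used throughout; overburden q = 9.59 × 2.89 = 27.715 kPa; the same γ' applies in the ½γBN_γ term.
Cohesion term c·N_c·s_c = 15.3 × 20.7 × 1.3 = 411.72 kPa; surcharge term q·N_q = 27.715 × 10.7 = 296.55 kPa; self-weight term 0.5·γ·B·N_γ·s_γ = 0.5 × 9.59 × 2.44 × 6.76 × 0.8 = 63.273 kPa.
q_ult = 411.72 + 296.55 + 63.273 = 771.55 kPa.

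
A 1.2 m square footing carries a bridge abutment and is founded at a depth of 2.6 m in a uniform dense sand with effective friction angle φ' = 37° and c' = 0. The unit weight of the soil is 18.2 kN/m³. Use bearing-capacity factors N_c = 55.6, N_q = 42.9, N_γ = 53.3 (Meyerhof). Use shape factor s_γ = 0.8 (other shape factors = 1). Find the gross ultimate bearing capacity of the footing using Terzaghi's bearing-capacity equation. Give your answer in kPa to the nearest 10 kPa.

Overburden at base level: q = 18.2 × 2.6 = 47.32 kPa.
Surcharge term q·N_q = 47.32 × 42.9 = 2030 kPa; self-weight term 0.5·γ·B·N_γ·s_γ = 0.5 × 18.2 × 1.2 × 53.3 × 0.8 = 465.63 kPa.
q_ult = 2030 + 465.63 = 2495.7 kPa.

q_ult ≈ 2500 kPa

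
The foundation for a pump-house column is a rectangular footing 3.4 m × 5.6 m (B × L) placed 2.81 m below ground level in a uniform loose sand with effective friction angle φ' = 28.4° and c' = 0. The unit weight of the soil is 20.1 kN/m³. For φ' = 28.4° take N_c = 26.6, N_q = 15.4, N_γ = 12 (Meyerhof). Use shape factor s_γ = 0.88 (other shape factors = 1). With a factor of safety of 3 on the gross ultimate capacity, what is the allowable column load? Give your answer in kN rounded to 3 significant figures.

P_all ≈ 7810 kN

Effective surcharge at the founding depth q = γ·D_f = 20.1 × 2.81 = 56.481 kPa.
q_ult = q·N_q + 0.5·γ·B·N_γ·s_γ
     = 56.481 × 15.4 + 0.5 × 20.1 × 3.4 × 12 × 0.88
     = 869.81 + 360.84 = 1230.6 kPa.
Gross allowable pressure q_all = 1230.6 / 3 = 410.21 kPa.
Footing area = 19.04 m², so allowable column load = 410.21 × 19.04 = 7810.5 kN.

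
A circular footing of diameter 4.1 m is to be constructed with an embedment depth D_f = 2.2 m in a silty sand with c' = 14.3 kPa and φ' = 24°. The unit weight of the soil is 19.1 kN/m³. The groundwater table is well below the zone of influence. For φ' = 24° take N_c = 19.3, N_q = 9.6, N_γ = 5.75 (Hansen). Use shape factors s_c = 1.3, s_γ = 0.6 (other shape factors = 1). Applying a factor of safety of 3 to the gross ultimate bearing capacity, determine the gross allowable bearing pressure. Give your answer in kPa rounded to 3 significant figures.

Overburden at base level: q = 19.1 × 2.2 = 42.02 kPa.
Cohesion term c·N_c·s_c = 14.3 × 19.3 × 1.3 = 358.79 kPa; surcharge term q·N_q = 42.02 × 9.6 = 403.39 kPa; self-weight term 0.5·γ·B·N_γ·s_γ = 0.5 × 19.1 × 4.1 × 5.75 × 0.6 = 135.08 kPa.
q_ult = 358.79 + 403.39 + 135.08 = 897.26 kPa.
q_all = q_ult / FS = 897.26 / 3 = 299.09 kPa.

q_all ≈ 299 kPa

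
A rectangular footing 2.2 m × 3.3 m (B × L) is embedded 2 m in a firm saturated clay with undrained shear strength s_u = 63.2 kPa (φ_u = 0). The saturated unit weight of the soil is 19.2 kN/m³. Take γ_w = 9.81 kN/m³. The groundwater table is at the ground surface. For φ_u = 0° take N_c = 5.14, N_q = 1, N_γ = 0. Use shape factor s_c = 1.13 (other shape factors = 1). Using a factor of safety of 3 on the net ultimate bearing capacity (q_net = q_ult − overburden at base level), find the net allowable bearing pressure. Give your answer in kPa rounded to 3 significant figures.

q_all(net) ≈ 122 kPa

With the water table at the surface the whole profile is submerged: γ' = 19.2 − 9.81 = 9.39 kN/m³, so q = γ'·D_f = 18.78 kPa.
q_ult = c·N_c·s_c + q·N_q
     = 63.2 × 5.14 × 1.13 + 18.78 × 1
     = 367.08 + 18.78 = 385.86 kPa.
q_net = 385.86 − 18.78 = 367.08 kPa.
q_all(net) = 367.08 / 3 = 122.36 kPa.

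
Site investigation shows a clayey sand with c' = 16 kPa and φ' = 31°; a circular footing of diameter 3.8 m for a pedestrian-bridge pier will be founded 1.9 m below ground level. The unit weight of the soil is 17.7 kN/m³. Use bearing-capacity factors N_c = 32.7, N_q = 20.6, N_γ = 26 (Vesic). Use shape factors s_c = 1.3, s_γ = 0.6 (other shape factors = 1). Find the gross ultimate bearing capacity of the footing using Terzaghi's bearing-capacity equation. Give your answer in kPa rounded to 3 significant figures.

q_ult ≈ 1900 kPa

q = γ·D_f = 17.7 × 1.9 = 33.63 kPa.
c·N_c·s_c = 16 × 32.7 × 1.3 = 680.16 kPa
q·N_q = 33.63 × 20.6 = 692.78 kPa
0.5·γ·B·N_γ·s_γ = 0.5 × 17.7 × 3.8 × 26 × 0.6 = 524.63 kPa
q_ult = 680.16 + 692.78 + 524.63 = 1897.6 kPa.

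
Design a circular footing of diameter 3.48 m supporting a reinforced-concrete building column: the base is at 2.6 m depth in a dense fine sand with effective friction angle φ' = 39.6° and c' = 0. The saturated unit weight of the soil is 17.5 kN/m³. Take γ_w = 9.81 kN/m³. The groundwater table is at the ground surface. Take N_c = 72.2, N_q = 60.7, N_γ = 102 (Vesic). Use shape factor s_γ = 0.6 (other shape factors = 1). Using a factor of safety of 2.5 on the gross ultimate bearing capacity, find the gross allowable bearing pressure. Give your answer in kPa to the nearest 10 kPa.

With the water table at the surface the whole profile is submerged: γ' = 17.5 − 9.81 = 7.69 kN/m³, so q = γ'·D_f = 19.994 kPa; the same γ' applies in the ½γBN_γ term.
q_ult = q·N_q + 0.5·γ·B·N_γ·s_γ
     = 19.994 × 60.7 + 0.5 × 7.69 × 3.48 × 102 × 0.6
     = 1213.6 + 818.89 = 2032.5 kPa.
q_all = 2032.5 / 2.5 = 813.01 kPa.

q_all ≈ 810 kPa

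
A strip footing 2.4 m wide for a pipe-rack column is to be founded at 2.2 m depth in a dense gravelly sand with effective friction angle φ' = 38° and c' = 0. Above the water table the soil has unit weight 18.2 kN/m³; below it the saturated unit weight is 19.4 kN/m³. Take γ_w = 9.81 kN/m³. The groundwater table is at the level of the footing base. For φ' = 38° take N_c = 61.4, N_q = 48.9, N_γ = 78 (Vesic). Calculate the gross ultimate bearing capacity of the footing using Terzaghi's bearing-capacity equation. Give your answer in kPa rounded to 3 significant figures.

q_ult ≈ 2860 kPa

q = γ·D_f = 18.2 × 2.2 = 40.04 kPa.
For the ½γBN_γ term take γ' = 19.4 − 9.81 = 9.59 kN/m³ (soil below base is submerged).
q·N_q = 40.04 × 48.9 = 1958 kPa
0.5·γ·B·N_γ = 0.5 × 9.59 × 2.4 × 78 = 897.62 kPa
q_ult = 1958 + 897.62 = 2855.6 kPa.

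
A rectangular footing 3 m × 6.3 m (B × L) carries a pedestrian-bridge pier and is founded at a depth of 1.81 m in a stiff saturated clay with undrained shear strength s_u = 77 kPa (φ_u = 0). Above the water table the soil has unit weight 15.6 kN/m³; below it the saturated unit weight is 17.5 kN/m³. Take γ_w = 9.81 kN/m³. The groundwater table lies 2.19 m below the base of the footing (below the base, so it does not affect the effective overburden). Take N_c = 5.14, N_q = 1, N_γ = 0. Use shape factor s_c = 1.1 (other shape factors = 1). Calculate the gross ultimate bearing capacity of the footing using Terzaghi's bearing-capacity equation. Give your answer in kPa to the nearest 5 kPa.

q = γ·D_f = 15.6 × 1.81 = 28.236 kPa.
c·N_c·s_c = 77 × 5.14 × 1.1 = 435.36 kPa
q·N_q = 28.236 × 1 = 28.236 kPa
q_ult = 435.36 + 28.236 = 463.59 kPa.

q_ult ≈ 465 kPa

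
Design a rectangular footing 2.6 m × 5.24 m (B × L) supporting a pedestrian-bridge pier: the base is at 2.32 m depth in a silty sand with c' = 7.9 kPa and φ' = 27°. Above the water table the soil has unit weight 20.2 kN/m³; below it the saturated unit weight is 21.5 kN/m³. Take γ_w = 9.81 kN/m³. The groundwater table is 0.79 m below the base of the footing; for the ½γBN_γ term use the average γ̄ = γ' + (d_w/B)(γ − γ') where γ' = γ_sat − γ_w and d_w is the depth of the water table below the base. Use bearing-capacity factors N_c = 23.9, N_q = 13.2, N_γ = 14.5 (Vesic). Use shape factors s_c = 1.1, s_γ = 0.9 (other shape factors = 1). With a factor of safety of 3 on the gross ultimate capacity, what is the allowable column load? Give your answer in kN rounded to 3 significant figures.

q = γ·D_f = 20.2 × 2.32 = 46.864 kPa.
γ' = 11.69 kN/m³; averaging over the depth B below the base, γ̄ = γ' + (d_w/B)(γ − γ') = 14.276 kN/m³.
c·N_c·s_c = 7.9 × 23.9 × 1.1 = 207.69 kPa
q·N_q = 46.864 × 13.2 = 618.6 kPa
0.5·γ·B·N_γ·s_γ = 0.5 × 14.276 × 2.6 × 14.5 × 0.9 = 242.19 kPa
q_ult = 207.69 + 618.6 + 242.19 = 1068.5 kPa.
Gross allowable pressure q_all = 1068.5 / 3 = 356.16 kPa.
Footing area = 13.624 m², so allowable column load = 356.16 × 13.624 = 4852.3 kN.

P_all ≈ 4850 kN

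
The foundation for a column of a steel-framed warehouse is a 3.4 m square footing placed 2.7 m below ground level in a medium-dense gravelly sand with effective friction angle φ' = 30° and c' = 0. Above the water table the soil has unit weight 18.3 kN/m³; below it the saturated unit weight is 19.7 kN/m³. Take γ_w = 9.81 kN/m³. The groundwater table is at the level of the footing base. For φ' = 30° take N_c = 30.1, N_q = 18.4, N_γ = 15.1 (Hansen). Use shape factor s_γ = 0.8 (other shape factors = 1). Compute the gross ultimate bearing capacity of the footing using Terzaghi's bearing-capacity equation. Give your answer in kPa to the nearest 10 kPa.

Overburden at base level: q = 18.3 × 2.7 = 49.41 kPa.
Below the base the soil is submerged, so the ½γBN_γ term uses γ' = 19.7 − 9.81 = 9.89 kN/m³.
Surcharge term q·N_q = 49.41 × 18.4 = 909.14 kPa; self-weight term 0.5·γ·B·N_γ·s_γ = 0.5 × 9.89 × 3.4 × 15.1 × 0.8 = 203.1 kPa.
q_ult = 909.14 + 203.1 = 1112.2 kPa.

q_ult ≈ 1110 kPa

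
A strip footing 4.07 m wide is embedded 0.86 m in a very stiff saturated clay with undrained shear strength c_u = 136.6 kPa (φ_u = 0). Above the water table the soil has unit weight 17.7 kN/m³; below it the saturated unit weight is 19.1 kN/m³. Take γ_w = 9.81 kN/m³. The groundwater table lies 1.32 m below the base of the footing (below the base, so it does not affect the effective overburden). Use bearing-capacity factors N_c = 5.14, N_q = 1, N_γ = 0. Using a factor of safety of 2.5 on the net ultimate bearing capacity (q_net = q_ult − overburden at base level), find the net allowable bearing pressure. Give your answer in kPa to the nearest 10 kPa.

Overburden at base level: q = 17.7 × 0.86 = 15.222 kPa.
Cohesion term c·N_c = 136.6 × 5.14 = 702.12 kPa; surcharge term q·N_q = 15.222 × 1 = 15.222 kPa.
q_ult = 702.12 + 15.222 = 717.35 kPa.
q_net = 717.35 − 15.222 = 702.12 kPa.
q_all(net) = 702.12 / 2.5 = 280.85 kPa.

q_all(net) ≈ 280 kPa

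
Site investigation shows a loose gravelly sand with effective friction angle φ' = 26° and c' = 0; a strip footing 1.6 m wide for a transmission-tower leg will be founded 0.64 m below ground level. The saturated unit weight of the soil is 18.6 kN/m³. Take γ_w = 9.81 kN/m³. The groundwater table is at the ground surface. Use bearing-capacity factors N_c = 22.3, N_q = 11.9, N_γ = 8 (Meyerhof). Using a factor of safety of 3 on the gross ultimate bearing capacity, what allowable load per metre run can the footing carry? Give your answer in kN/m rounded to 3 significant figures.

≈ 65.7 kN/m

With the water table at the surface the whole profile is submerged: γ' = 18.6 − 9.81 = 8.79 kN/m³, so q = γ'·D_f = 5.6256 kPa; the same γ' applies in the ½γBN_γ term.
q_ult = q·N_q + 0.5·γ·B·N_γ
     = 5.6256 × 11.9 + 0.5 × 8.79 × 1.6 × 8
     = 66.945 + 56.256 = 123.2 kPa.
Gross allowable pressure q_all = 123.2 / 3 = 41.067 kPa.
Allowable wall load = q_all × B = 41.067 × 1.6 = 65.707 kN per metre run.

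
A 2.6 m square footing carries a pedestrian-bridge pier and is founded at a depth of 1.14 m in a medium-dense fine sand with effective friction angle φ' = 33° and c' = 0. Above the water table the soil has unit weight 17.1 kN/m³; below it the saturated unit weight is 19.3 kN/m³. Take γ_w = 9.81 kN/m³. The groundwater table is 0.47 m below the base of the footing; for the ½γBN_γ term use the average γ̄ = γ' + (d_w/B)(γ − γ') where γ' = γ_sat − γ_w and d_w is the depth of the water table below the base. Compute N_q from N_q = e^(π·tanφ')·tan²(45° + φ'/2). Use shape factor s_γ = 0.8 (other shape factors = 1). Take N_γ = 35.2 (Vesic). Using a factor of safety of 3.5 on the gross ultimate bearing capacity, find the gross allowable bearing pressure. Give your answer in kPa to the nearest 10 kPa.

q_all ≈ 260 kPa

N_q = e^(π·tan33°)·tan²(61.5°) = 26.09.
Effective surcharge at the founding depth q = γ·D_f = 17.1 × 1.14 = 19.494 kPa.
With d_w = 0.47 m < B, γ̄ = 9.49 + (0.47/2.6) × (17.1 − 9.49) = 10.866 kN/m³.
q_ult = q·N_q + 0.5·γ·B·N_γ·s_γ
     = 19.494 × 26.092 + 0.5 × 10.866 × 2.6 × 35.2 × 0.8
     = 508.64 + 397.77 = 906.41 kPa.
q_all = 906.41 / 3.5 = 258.97 kPa.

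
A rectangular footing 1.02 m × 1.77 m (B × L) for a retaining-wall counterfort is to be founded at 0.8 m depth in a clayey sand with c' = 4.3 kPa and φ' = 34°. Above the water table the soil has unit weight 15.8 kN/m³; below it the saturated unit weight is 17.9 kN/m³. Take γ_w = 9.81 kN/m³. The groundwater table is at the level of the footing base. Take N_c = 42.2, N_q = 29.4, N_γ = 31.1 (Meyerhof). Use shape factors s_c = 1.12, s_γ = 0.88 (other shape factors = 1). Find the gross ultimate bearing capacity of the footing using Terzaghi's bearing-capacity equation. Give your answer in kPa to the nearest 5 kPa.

q_ult ≈ 690 kPa

q = γ·D_f = 15.8 × 0.8 = 12.64 kPa.
For the ½γBN_γ term take γ' = 17.9 − 9.81 = 8.09 kN/m³ (soil below base is submerged).
c·N_c·s_c = 4.3 × 42.2 × 1.12 = 203.24 kPa
q·N_q = 12.64 × 29.4 = 371.62 kPa
0.5·γ·B·N_γ·s_γ = 0.5 × 8.09 × 1.02 × 31.1 × 0.88 = 112.92 kPa
q_ult = 203.24 + 371.62 + 112.92 = 687.77 kPa.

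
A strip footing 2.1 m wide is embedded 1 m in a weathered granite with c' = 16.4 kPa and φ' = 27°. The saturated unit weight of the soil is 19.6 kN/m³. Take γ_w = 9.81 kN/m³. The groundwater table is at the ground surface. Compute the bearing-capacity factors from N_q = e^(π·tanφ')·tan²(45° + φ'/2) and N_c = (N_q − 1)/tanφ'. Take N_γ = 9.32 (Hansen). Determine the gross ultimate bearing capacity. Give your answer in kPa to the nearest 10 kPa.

q_ult ≈ 620 kPa

tan27° = 0.5095, so N_q = e^(π×0.5095)·tan²(58.5°) = 4.957 × 2.663 = 13.2.
N_c = (13.2 − 1)/tan27° = 23.94.
γ' = 19.6 − 9.81 = 9.79 kN/m³ (submerged throughout). q = 9.79 × 1 = 9.79 kPa; the same γ' applies in the ½γBN_γ term.
c·N_c = 16.4 × 23.942 = 392.65 kPa
q·N_q = 9.79 × 13.199 = 129.22 kPa
0.5·γ·B·N_γ = 0.5 × 9.79 × 2.1 × 9.32 = 95.805 kPa
q_ult = 392.65 + 129.22 + 95.805 = 617.68 kPa.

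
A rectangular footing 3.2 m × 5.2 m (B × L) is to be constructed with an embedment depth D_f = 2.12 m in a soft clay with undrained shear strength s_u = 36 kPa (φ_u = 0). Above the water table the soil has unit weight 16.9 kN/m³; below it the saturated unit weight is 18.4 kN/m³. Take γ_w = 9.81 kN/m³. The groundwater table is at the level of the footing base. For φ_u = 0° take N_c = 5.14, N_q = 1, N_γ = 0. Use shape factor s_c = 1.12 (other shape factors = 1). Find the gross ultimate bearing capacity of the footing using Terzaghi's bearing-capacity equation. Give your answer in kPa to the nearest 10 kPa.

q_ult ≈ 240 kPa

Overburden at base level: q = 16.9 × 2.12 = 35.828 kPa.
Cohesion term c·N_c·s_c = 36 × 5.14 × 1.12 = 207.24 kPa; surcharge term q·N_q = 35.828 × 1 = 35.828 kPa.
q_ult = 207.24 + 35.828 = 243.07 kPa.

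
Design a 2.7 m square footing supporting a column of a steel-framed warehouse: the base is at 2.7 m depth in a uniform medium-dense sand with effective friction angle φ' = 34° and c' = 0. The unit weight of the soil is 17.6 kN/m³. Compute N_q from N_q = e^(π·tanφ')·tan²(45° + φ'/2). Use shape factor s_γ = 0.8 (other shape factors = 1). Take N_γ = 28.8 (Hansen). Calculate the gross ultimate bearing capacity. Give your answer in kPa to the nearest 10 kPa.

tan34° = 0.6745, so N_q = e^(π×0.6745)·tan²(62°) = 8.323 × 3.537 = 29.44.
Overburden at base level: q = 17.6 × 2.7 = 47.52 kPa.
Surcharge term q·N_q = 47.52 × 29.44 = 1399 kPa; self-weight term 0.5·γ·B·N_γ·s_γ = 0.5 × 17.6 × 2.7 × 28.8 × 0.8 = 547.43 kPa.
q_ult = 1399 + 547.43 = 1946.4 kPa.

q_ult ≈ 1950 kPa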